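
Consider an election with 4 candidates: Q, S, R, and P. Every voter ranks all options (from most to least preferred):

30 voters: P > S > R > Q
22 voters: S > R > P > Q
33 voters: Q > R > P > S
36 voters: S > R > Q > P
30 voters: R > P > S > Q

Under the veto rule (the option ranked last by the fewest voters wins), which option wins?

R

Last-place votes: Q 82, S 33, R 0, P 36.
R is ranked last by the fewest voters, so R wins.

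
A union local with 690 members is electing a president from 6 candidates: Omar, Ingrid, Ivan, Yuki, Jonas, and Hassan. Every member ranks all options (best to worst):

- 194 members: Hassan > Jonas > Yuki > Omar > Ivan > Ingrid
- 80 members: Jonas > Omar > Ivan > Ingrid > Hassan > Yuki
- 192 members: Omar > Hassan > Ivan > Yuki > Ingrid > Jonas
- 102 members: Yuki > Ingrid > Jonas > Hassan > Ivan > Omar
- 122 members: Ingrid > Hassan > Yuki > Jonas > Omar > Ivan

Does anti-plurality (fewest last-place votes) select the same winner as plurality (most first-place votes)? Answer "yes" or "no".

yes

Anti-plurality — last-place votes: Omar 102, Ingrid 194, Ivan 122, Yuki 80, Jonas 192, Hassan 0. Winner: Hassan.
Plurality — first-place votes: Omar 192, Ingrid 122, Ivan 0, Yuki 102, Jonas 80, Hassan 194. Winner: Hassan.
The two methods agree.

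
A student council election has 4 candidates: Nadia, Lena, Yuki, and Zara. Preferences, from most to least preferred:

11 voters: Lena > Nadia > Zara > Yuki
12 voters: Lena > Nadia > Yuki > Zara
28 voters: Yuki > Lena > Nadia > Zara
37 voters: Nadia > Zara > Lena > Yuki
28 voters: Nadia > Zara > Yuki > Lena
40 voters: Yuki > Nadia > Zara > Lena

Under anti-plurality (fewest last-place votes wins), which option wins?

Last-place votes: Nadia 0, Lena 68, Yuki 48, Zara 40.
Nadia is ranked last by the fewest voters, so Nadia wins.

Nadia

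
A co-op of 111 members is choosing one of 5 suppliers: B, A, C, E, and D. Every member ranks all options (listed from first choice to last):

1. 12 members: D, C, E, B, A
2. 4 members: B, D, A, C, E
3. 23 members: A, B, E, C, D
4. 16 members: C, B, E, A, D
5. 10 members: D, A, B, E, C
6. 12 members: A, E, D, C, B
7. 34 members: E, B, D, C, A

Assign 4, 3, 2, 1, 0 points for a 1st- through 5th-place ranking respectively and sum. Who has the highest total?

B: 12·1 + 4·4 + 23·3 + 16·3 + 10·2 + 12·0 + 34·3 = 267
A: 12·0 + 4·2 + 23·4 + 16·1 + 10·3 + 12·4 + 34·0 = 194
C: 12·3 + 4·1 + 23·1 + 16·4 + 10·0 + 12·1 + 34·1 = 173
E: 12·2 + 4·0 + 23·2 + 16·2 + 10·1 + 12·3 + 34·4 = 284
D: 12·4 + 4·3 + 23·0 + 16·0 + 10·4 + 12·2 + 34·2 = 192
E has the highest Borda score (284).

E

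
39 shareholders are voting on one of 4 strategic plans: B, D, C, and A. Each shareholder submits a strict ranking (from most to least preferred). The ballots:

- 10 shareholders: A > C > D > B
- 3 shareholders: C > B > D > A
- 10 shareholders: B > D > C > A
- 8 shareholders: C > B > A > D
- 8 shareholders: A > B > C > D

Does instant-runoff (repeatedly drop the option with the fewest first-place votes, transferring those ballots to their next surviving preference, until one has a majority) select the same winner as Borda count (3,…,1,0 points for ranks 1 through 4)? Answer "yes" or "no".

yes

Instant-runoff — R1 B 10, D 0, C 11, A 18 (D out); R2 B 10, C 11, A 18 (B out); R3 C 21, A 18 (C winner). Winner: C.
Borda — scores: B 68, D 33, C 71, A 62. Winner: C.
The two methods agree.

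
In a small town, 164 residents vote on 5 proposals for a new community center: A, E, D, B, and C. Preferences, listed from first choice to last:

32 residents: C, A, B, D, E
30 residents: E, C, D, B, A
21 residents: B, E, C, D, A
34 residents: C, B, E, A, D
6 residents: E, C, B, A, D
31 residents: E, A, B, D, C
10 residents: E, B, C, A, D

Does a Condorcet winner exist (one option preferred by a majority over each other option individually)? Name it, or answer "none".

none

Checking pairwise contests:
E beats A 132–32.
B beats E 87–77.
A beats D 113–51.
C beats B 102–62.
E beats C 98–66.
Every option loses at least one head-to-head, so there is no Condorcet winner.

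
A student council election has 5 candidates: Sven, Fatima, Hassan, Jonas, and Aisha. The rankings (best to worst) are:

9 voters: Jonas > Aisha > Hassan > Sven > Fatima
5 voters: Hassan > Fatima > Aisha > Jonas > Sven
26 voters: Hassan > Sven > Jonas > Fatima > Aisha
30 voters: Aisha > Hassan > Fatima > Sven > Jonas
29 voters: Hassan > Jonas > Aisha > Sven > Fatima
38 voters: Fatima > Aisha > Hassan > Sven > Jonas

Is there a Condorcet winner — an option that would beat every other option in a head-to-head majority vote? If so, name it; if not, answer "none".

Checking pairwise contests:
Fatima beats Sven 73–64.
Hassan beats Fatima 99–38.
Aisha beats Hassan 77–60.
Sven beats Jonas 94–43.
Fatima beats Aisha 69–68.
Every option loses at least one head-to-head, so there is no Condorcet winner.

none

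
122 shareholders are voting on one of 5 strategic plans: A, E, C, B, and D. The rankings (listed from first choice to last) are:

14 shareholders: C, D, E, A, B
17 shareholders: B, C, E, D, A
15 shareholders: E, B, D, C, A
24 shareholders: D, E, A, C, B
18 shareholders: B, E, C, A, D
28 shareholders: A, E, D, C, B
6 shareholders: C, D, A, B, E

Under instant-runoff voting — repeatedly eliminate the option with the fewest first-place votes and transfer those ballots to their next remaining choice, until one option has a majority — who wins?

D

Round 1: A 28, E 15, C 20, B 35, D 24. Eliminate E.
Round 2: A 28, C 20, B 50, D 24. Eliminate C.
Round 3: A 28, B 50, D 44. Eliminate A.
Round 4: B 50, D 72. D has a majority.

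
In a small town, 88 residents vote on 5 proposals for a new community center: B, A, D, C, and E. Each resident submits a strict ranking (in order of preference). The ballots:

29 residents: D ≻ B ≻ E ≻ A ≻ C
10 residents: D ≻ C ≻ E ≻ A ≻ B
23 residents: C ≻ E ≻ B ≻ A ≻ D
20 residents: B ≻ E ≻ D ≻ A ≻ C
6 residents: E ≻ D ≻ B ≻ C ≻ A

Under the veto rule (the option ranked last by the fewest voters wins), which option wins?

E

Last-place votes: B 10, A 6, D 23, C 49, E 0.
E is ranked last by the fewest voters, so E wins.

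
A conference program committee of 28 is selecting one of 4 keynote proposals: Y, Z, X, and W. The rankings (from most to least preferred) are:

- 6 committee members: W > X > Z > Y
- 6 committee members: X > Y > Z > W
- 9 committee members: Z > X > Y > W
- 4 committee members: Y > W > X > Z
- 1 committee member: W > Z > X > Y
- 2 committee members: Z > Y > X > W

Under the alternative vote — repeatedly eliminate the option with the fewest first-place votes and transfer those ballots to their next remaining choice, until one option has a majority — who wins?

Round 1: Y 4, Z 11, X 6, W 7. Eliminate Y.
Round 2: Z 11, X 6, W 11. Eliminate X.
Round 3: Z 17, W 11. Z has a majority.

Z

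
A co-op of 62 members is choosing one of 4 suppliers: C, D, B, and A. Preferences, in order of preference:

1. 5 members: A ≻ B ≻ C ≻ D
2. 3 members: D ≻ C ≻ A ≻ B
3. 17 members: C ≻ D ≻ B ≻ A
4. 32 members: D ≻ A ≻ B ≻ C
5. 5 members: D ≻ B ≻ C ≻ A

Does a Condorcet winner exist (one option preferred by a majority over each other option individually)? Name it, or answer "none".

D vs C: 40–22 for D.
D vs B: 57–5 for D.
D vs A: 57–5 for D.
D beats every other option head-to-head.

D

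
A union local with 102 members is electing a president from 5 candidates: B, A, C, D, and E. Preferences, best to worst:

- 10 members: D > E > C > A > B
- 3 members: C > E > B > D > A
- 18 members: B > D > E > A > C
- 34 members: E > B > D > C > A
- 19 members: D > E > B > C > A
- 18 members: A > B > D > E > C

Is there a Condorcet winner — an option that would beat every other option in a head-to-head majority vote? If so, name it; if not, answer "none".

none

Checking pairwise contests:
E beats B 66–36.
B beats A 74–28.
B beats C 89–13.
B beats D 73–29.
D beats E 65–37.
Every option loses at least one head-to-head, so there is no Condorcet winner.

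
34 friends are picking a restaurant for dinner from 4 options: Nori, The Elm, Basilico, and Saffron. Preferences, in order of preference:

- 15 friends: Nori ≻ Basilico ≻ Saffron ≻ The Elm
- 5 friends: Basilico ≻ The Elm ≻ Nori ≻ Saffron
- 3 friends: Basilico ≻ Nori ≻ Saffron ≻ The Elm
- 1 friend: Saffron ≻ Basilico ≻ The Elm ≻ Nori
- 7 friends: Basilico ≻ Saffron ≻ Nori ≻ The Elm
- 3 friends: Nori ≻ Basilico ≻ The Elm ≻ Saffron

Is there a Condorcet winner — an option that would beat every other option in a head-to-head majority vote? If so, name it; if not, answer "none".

Nori

Nori vs The Elm: 28–6 for Nori.
Nori vs Basilico: 18–16 for Nori.
Nori vs Saffron: 26–8 for Nori.
Nori beats every other option head-to-head.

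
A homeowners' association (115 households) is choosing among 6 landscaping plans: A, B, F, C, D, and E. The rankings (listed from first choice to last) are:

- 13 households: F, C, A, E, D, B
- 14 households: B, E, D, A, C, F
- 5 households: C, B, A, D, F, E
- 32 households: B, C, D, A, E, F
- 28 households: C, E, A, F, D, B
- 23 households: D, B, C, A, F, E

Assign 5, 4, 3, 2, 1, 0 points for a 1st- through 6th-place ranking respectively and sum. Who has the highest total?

C

A: 13·3 + 14·2 + 5·3 + 32·2 + 28·3 + 23·2 = 276
B: 13·0 + 14·5 + 5·4 + 32·5 + 28·0 + 23·4 = 342
F: 13·5 + 14·0 + 5·1 + 32·0 + 28·2 + 23·1 = 149
C: 13·4 + 14·1 + 5·5 + 32·4 + 28·5 + 23·3 = 428
D: 13·1 + 14·3 + 5·2 + 32·3 + 28·1 + 23·5 = 304
E: 13·2 + 14·4 + 5·0 + 32·1 + 28·4 + 23·0 = 226
C has the highest Borda score (428).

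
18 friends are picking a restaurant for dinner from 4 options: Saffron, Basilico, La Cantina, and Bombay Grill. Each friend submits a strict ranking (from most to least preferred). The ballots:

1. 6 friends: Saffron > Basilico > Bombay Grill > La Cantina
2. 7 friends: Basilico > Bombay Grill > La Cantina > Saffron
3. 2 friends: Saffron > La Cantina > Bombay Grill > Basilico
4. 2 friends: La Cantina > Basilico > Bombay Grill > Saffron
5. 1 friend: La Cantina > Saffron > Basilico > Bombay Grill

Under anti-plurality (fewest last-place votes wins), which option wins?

Last-place votes: Saffron 9, Basilico 2, La Cantina 6, Bombay Grill 1.
Bombay Grill is ranked last by the fewest voters, so Bombay Grill wins.

Bombay Grill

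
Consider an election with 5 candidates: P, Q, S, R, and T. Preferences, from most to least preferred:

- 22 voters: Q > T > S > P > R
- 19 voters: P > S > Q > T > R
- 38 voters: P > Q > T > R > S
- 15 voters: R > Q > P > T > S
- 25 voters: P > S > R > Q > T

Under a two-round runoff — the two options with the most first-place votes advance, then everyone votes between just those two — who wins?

Round 1 first-place votes: P 82, Q 22, S 0, R 15, T 0.
P and Q advance.
Runoff: P is preferred to Q by 82 voters; Q by 37.
P wins the runoff.

P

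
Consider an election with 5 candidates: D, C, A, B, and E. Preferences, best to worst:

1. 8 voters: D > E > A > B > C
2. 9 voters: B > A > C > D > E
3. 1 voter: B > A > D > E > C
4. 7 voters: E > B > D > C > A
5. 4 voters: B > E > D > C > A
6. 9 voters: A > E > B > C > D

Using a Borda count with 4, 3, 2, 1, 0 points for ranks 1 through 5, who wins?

B

D: 8·4 + 9·1 + 1·2 + 7·2 + 4·2 + 9·0 = 65
C: 8·0 + 9·2 + 1·0 + 7·1 + 4·1 + 9·1 = 38
A: 8·2 + 9·3 + 1·3 + 7·0 + 4·0 + 9·4 = 82
B: 8·1 + 9·4 + 1·4 + 7·3 + 4·4 + 9·2 = 103
E: 8·3 + 9·0 + 1·1 + 7·4 + 4·3 + 9·3 = 92
B has the highest Borda score (103).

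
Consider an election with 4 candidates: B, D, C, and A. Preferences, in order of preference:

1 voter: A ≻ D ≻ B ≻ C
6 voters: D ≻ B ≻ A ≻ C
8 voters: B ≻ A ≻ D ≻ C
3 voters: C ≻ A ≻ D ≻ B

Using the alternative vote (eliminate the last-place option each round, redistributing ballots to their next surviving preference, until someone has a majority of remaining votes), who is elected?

Round 1: B 8, D 6, C 3, A 1. Eliminate A.
Round 2: B 8, D 7, C 3. Eliminate C.
Round 3: B 8, D 10. D has a majority.

D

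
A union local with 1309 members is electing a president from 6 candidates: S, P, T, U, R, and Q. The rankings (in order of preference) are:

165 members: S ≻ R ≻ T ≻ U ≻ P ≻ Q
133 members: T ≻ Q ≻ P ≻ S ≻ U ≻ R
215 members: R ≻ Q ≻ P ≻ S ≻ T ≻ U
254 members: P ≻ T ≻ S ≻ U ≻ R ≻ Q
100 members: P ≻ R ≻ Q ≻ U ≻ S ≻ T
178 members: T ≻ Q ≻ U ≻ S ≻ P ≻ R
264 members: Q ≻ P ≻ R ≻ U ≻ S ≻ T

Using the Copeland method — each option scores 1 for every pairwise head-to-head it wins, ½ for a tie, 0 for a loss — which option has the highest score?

P

S: beats T, U, and R; loses to P and Q → score 3.
P: beats S, T, U, and R; loses to Q → score 4.
T: beats U and Q; loses to S, P, and R → score 2.
U: loses to S, P, T, R, and Q → score 0.
R: beats T, U, and Q; loses to S and P → score 3.
Q: beats S, P, and U; loses to T and R → score 3.
P has the best pairwise record.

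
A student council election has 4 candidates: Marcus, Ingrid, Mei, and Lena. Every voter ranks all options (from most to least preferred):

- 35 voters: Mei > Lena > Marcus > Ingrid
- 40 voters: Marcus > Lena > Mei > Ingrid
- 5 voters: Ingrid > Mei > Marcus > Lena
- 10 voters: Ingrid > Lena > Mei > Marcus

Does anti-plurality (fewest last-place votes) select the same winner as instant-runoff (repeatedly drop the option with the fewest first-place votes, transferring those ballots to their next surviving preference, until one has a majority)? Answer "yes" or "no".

yes

Anti-plurality — last-place votes: Marcus 10, Ingrid 75, Mei 0, Lena 5. Winner: Mei.
Instant-runoff — R1 Marcus 40, Ingrid 15, Mei 35, Lena 0 (Lena out); R2 Marcus 40, Ingrid 15, Mei 35 (Ingrid out); R3 Marcus 40, Mei 50 (Mei winner). Winner: Mei.
The two methods agree.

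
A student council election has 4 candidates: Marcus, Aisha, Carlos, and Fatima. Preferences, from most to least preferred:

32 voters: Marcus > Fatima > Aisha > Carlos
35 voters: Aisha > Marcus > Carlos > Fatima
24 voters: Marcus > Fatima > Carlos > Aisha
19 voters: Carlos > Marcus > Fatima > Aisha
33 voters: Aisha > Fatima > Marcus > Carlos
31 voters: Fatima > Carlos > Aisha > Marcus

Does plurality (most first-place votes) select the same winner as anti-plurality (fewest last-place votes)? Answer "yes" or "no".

no

Plurality — first-place votes: Marcus 56, Aisha 68, Carlos 19, Fatima 31. Winner: Aisha.
Anti-plurality — last-place votes: Marcus 31, Aisha 43, Carlos 65, Fatima 35. Winner: Marcus.
The two methods disagree.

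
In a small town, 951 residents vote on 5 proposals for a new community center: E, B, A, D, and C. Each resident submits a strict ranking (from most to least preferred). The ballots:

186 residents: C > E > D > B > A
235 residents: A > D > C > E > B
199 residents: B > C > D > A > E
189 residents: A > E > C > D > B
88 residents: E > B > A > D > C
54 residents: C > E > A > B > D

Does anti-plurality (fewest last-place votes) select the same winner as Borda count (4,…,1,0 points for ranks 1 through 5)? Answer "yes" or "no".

Anti-plurality — last-place votes: E 199, B 424, A 186, D 54, C 88. Winner: D.
Borda — scores: E 1874, B 1300, A 2179, D 1752, C 2405. Winner: C.
The two methods disagree.

no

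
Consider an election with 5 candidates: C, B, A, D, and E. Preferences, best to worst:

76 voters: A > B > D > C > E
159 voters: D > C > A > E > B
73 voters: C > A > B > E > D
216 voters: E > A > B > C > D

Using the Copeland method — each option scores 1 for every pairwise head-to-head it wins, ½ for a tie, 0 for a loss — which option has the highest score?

C: beats D and E; loses to B and A → score 2.
B: beats C and D; loses to A and E → score 2.
A: beats C, B, D, and E → score 4.
D: loses to C, B, A, and E → score 0.
E: beats B and D; loses to C and A → score 2.
A has the best pairwise record.

A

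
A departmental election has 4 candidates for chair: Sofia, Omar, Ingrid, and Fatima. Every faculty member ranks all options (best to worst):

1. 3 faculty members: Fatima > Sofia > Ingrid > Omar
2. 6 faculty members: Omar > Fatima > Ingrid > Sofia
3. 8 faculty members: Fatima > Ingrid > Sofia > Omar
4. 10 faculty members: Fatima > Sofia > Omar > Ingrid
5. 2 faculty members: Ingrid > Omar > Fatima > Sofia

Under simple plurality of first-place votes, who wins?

First-place votes: Sofia 0, Omar 6, Ingrid 2, Fatima 21.
Fatima has the most first-place votes.

Fatima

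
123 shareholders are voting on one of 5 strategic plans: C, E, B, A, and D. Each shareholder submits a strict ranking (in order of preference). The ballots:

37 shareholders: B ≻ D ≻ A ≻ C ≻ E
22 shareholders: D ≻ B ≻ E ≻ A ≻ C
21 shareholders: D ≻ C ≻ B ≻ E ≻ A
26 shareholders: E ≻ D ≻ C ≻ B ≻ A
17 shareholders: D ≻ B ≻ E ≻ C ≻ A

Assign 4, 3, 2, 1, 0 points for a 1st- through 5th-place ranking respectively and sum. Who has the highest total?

C: 37·1 + 22·0 + 21·3 + 26·2 + 17·1 = 169
E: 37·0 + 22·2 + 21·1 + 26·4 + 17·2 = 203
B: 37·4 + 22·3 + 21·2 + 26·1 + 17·3 = 333
A: 37·2 + 22·1 + 21·0 + 26·0 + 17·0 = 96
D: 37·3 + 22·4 + 21·4 + 26·3 + 17·4 = 429
D has the highest Borda score (429).

D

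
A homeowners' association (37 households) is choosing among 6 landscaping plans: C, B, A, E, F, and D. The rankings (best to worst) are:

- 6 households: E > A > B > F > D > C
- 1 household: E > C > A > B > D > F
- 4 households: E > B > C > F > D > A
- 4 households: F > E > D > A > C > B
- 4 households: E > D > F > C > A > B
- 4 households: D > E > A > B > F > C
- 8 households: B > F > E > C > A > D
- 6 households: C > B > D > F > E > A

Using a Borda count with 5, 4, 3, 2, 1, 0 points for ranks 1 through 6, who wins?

C: 6·0 + 1·4 + 4·3 + 4·1 + 4·2 + 4·0 + 8·2 + 6·5 = 74
B: 6·3 + 1·2 + 4·4 + 4·0 + 4·0 + 4·2 + 8·5 + 6·4 = 108
A: 6·4 + 1·3 + 4·0 + 4·2 + 4·1 + 4·3 + 8·1 + 6·0 = 59
E: 6·5 + 1·5 + 4·5 + 4·4 + 4·5 + 4·4 + 8·3 + 6·1 = 137
F: 6·2 + 1·0 + 4·2 + 4·5 + 4·3 + 4·1 + 8·4 + 6·2 = 100
D: 6·1 + 1·1 + 4·1 + 4·3 + 4·4 + 4·5 + 8·0 + 6·3 = 77
E has the highest Borda score (137).

E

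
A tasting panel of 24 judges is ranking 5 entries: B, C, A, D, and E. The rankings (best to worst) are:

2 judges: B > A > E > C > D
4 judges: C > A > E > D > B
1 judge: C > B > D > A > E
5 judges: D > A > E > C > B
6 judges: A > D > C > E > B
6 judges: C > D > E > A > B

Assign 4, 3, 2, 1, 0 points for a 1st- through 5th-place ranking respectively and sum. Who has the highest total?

B: 2·4 + 4·0 + 1·3 + 5·0 + 6·0 + 6·0 = 11
C: 2·1 + 4·4 + 1·4 + 5·1 + 6·2 + 6·4 = 63
A: 2·3 + 4·3 + 1·1 + 5·3 + 6·4 + 6·1 = 64
D: 2·0 + 4·1 + 1·2 + 5·4 + 6·3 + 6·3 = 62
E: 2·2 + 4·2 + 1·0 + 5·2 + 6·1 + 6·2 = 40
A has the highest Borda score (64).

A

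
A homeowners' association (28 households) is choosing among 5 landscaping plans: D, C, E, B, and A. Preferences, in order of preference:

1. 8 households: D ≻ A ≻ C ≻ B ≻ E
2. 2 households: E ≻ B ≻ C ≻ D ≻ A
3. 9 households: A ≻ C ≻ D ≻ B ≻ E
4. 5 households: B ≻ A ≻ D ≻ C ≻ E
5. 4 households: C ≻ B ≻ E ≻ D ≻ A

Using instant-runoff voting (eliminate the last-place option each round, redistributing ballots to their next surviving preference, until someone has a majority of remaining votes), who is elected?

Round 1: D 8, C 4, E 2, B 5, A 9. Eliminate E.
Round 2: D 8, C 4, B 7, A 9. Eliminate C.
Round 3: D 8, B 11, A 9. Eliminate D.
Round 4: B 11, A 17. A has a majority.

A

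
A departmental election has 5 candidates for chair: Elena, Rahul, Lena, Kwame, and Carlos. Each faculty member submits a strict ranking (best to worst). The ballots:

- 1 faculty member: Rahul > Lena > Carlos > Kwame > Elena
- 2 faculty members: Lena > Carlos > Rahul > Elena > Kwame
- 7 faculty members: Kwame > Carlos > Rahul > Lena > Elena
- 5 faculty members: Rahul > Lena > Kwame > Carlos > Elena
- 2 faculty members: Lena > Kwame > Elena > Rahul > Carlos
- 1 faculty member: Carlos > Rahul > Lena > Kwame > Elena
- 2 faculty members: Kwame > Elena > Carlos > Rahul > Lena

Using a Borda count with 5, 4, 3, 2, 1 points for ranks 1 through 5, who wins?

Kwame

Elena: 1·1 + 2·2 + 7·1 + 5·1 + 2·3 + 1·1 + 2·4 = 32
Rahul: 1·5 + 2·3 + 7·3 + 5·5 + 2·2 + 1·4 + 2·2 = 69
Lena: 1·4 + 2·5 + 7·2 + 5·4 + 2·5 + 1·3 + 2·1 = 63
Kwame: 1·2 + 2·1 + 7·5 + 5·3 + 2·4 + 1·2 + 2·5 = 74
Carlos: 1·3 + 2·4 + 7·4 + 5·2 + 2·1 + 1·5 + 2·3 = 62
Kwame has the highest Borda score (74).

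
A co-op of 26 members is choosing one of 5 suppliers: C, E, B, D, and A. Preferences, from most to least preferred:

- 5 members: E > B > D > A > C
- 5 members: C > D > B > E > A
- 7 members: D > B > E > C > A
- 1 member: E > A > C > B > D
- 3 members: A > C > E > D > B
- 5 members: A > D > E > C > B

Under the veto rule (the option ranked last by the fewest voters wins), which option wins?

Last-place votes: C 5, E 0, B 8, D 1, A 12.
E is ranked last by the fewest voters, so E wins.

E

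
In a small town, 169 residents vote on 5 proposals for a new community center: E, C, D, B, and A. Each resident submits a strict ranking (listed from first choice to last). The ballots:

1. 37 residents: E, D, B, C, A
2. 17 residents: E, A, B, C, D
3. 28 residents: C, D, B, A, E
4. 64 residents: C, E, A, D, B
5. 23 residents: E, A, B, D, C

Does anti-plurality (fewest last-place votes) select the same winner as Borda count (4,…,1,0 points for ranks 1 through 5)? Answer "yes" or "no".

no

Anti-plurality — last-place votes: E 28, C 23, D 17, B 64, A 37. Winner: D.
Borda — scores: E 500, C 422, D 282, B 210, A 276. Winner: E.
The two methods disagree.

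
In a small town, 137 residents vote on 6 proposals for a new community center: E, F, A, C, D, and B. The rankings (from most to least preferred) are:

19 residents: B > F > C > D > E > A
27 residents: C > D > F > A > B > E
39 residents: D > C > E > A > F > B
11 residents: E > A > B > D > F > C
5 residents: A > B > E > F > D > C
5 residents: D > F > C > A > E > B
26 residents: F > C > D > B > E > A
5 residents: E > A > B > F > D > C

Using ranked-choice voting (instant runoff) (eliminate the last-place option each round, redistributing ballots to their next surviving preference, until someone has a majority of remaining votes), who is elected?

C

Round 1: E 16, F 26, A 5, C 27, D 44, B 19. Eliminate A.
Round 2: E 16, F 26, C 27, D 44, B 24. Eliminate E.
Round 3: F 26, C 27, D 44, B 40. Eliminate F.
Round 4: C 53, D 44, B 40. Eliminate B.
Round 5: C 72, D 65. C has a majority.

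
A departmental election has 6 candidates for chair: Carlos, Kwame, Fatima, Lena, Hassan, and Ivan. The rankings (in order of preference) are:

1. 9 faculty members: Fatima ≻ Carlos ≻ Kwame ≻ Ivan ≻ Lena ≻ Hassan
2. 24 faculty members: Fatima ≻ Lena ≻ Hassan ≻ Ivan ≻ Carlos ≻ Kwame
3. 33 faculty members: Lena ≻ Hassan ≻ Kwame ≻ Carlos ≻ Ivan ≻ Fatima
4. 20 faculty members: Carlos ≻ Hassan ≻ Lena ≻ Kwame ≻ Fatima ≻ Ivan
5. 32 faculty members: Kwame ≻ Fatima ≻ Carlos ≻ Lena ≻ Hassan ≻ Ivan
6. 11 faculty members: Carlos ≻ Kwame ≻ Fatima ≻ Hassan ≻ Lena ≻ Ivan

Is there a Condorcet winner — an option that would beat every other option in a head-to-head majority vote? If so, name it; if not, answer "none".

none

Checking pairwise contests:
Kwame beats Carlos 65–64.
Lena beats Kwame 77–52.
Kwame beats Fatima 96–33.
Carlos beats Lena 72–57.
Carlos beats Hassan 72–57.
Carlos beats Ivan 105–24.
Every option loses at least one head-to-head, so there is no Condorcet winner.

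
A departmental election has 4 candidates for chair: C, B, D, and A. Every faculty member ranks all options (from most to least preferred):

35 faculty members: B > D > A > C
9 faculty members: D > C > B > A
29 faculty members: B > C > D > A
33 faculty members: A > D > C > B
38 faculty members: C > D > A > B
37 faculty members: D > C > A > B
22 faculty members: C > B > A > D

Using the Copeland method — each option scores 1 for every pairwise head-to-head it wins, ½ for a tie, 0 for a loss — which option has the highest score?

D

C: beats B and A; loses to D → score 2.
B: loses to C, D, and A → score 0.
D: beats C, B, and A → score 3.
A: beats B; loses to C and D → score 1.
D has the best pairwise record.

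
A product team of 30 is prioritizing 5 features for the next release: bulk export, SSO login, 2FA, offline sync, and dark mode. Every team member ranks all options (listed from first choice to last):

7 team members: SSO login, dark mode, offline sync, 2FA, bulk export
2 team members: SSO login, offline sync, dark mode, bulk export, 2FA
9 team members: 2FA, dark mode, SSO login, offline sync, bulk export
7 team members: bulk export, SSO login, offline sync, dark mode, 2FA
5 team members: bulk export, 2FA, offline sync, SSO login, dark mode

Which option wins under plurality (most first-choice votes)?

First-place votes: bulk export 12, SSO login 9, 2FA 9, offline sync 0, dark mode 0.
bulk export has the most first-place votes.

bulk export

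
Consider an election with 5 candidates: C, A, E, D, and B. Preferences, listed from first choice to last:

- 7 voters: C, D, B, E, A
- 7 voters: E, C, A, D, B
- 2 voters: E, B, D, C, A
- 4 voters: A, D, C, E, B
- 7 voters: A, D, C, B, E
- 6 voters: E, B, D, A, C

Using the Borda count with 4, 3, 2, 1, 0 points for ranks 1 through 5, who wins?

C: 7·4 + 7·3 + 2·1 + 4·2 + 7·2 + 6·0 = 73
A: 7·0 + 7·2 + 2·0 + 4·4 + 7·4 + 6·1 = 64
E: 7·1 + 7·4 + 2·4 + 4·1 + 7·0 + 6·4 = 71
D: 7·3 + 7·1 + 2·2 + 4·3 + 7·3 + 6·2 = 77
B: 7·2 + 7·0 + 2·3 + 4·0 + 7·1 + 6·3 = 45
D has the highest Borda score (77).

D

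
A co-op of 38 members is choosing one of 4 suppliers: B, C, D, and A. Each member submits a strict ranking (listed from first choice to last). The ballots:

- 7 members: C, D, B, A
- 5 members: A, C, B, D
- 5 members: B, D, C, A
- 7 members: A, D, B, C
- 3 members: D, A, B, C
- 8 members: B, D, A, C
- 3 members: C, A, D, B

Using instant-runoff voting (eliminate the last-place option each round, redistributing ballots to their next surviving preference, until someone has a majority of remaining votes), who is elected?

Round 1: B 13, C 10, D 3, A 12. Eliminate D.
Round 2: B 13, C 10, A 15. Eliminate C.
Round 3: B 20, A 18. B has a majority.

B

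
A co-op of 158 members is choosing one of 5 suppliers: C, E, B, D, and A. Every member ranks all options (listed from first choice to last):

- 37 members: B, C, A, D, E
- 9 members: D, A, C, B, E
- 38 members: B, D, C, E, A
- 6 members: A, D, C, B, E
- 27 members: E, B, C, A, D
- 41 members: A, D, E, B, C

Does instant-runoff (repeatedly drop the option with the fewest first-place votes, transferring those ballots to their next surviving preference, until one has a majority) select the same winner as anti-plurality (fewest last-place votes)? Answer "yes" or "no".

Instant-runoff — R1 C 0, E 27, B 75, D 9, A 47 (C out); R2 E 27, B 75, D 9, A 47 (D out); R3 E 27, B 75, A 56 (E out); R4 B 102, A 56 (B winner). Winner: B.
Anti-plurality — last-place votes: C 41, E 52, B 0, D 27, A 38. Winner: B.
The two methods agree.

yes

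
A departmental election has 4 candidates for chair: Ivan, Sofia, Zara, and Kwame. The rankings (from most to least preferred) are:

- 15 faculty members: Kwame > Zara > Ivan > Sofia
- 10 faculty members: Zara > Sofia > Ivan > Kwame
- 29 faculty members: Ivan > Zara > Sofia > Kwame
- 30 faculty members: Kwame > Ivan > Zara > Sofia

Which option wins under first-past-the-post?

First-place votes: Ivan 29, Sofia 0, Zara 10, Kwame 45.
Kwame has the most first-place votes.

Kwame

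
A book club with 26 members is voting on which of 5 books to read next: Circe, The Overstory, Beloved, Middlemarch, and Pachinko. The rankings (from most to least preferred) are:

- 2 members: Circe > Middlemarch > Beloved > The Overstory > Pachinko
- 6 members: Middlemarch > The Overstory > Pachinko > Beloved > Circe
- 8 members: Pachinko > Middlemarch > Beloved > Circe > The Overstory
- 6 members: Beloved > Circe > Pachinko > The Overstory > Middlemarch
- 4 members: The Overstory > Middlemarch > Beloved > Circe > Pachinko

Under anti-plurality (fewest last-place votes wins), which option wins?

Last-place votes: Circe 6, The Overstory 8, Beloved 0, Middlemarch 6, Pachinko 6.
Beloved is ranked last by the fewest voters, so Beloved wins.

Beloved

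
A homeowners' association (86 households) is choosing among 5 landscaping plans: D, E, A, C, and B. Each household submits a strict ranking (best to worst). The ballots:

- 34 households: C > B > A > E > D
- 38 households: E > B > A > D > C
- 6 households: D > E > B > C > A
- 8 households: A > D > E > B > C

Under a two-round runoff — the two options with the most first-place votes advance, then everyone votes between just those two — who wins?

E

Round 1 first-place votes: D 6, E 38, A 8, C 34, B 0.
E and C advance.
Runoff: E is preferred to C by 52 voters; C by 34.
E wins the runoff.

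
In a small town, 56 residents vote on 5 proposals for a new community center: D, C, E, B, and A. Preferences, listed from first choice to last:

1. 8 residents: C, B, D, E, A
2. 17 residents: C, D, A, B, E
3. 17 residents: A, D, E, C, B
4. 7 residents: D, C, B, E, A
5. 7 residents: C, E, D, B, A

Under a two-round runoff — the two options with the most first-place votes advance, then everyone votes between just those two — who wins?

Round 1 first-place votes: D 7, C 32, E 0, B 0, A 17.
C and A advance.
Runoff: C is preferred to A by 39 voters; A by 17.
C wins the runoff.

C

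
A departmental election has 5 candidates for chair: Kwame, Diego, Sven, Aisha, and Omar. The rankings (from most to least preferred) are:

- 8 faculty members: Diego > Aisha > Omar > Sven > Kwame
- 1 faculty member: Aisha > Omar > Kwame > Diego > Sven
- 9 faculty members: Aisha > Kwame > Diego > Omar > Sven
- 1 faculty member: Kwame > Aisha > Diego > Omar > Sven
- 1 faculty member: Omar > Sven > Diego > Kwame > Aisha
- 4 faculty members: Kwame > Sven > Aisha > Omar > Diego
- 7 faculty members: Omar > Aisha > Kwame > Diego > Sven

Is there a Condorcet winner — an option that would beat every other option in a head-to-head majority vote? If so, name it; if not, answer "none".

Aisha

Aisha vs Kwame: 25–6 for Aisha.
Aisha vs Diego: 22–9 for Aisha.
Aisha vs Sven: 26–5 for Aisha.
Aisha vs Omar: 23–8 for Aisha.
Aisha beats every other option head-to-head.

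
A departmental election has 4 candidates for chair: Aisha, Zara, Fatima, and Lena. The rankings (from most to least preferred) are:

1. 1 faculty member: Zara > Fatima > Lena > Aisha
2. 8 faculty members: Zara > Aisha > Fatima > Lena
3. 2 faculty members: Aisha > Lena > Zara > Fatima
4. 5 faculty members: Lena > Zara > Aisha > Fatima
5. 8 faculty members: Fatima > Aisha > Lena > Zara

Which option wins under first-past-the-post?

Zara

First-place votes: Aisha 2, Zara 9, Fatima 8, Lena 5.
Zara has the most first-place votes.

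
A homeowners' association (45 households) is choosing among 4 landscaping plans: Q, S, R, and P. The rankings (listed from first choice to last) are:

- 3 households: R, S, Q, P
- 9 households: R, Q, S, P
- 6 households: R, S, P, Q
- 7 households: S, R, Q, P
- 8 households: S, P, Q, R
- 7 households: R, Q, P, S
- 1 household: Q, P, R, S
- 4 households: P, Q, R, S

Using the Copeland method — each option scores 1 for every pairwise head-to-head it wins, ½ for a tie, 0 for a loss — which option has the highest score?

R

Q: beats P; loses to S and R → score 1.
S: beats Q and P; loses to R → score 2.
R: beats Q, S, and P → score 3.
P: loses to Q, S, and R → score 0.
R has the best pairwise record.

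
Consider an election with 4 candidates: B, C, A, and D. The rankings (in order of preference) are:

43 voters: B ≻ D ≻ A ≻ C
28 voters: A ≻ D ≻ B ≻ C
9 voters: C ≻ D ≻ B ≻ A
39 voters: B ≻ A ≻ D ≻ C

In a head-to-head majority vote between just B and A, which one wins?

Voters preferring B to A: 91; preferring A to B: 28.
B wins the head-to-head.

B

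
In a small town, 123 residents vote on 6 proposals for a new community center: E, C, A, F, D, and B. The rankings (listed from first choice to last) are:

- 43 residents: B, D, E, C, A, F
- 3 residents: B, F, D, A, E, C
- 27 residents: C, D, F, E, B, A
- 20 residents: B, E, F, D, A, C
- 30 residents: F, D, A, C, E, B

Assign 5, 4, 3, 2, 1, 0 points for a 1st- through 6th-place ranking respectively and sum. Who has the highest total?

E: 43·3 + 3·1 + 27·2 + 20·4 + 30·1 = 296
C: 43·2 + 3·0 + 27·5 + 20·0 + 30·2 = 281
A: 43·1 + 3·2 + 27·0 + 20·1 + 30·3 = 159
F: 43·0 + 3·4 + 27·3 + 20·3 + 30·5 = 303
D: 43·4 + 3·3 + 27·4 + 20·2 + 30·4 = 449
B: 43·5 + 3·5 + 27·1 + 20·5 + 30·0 = 357
D has the highest Borda score (449).

D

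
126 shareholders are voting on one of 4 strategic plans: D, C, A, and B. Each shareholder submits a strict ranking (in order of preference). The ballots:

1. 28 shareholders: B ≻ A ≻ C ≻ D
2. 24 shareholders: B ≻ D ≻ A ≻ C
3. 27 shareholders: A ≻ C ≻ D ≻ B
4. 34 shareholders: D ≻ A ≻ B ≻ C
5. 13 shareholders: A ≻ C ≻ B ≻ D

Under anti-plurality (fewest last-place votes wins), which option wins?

Last-place votes: D 41, C 58, A 0, B 27.
A is ranked last by the fewest voters, so A wins.

A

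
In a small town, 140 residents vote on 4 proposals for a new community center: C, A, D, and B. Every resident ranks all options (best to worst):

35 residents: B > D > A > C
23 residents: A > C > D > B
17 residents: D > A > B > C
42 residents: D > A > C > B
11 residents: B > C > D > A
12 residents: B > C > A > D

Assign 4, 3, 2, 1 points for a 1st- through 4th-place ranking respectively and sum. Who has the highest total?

D

C: 35·1 + 23·3 + 17·1 + 42·2 + 11·3 + 12·3 = 274
A: 35·2 + 23·4 + 17·3 + 42·3 + 11·1 + 12·2 = 374
D: 35·3 + 23·2 + 17·4 + 42·4 + 11·2 + 12·1 = 421
B: 35·4 + 23·1 + 17·2 + 42·1 + 11·4 + 12·4 = 331
D has the highest Borda score (421).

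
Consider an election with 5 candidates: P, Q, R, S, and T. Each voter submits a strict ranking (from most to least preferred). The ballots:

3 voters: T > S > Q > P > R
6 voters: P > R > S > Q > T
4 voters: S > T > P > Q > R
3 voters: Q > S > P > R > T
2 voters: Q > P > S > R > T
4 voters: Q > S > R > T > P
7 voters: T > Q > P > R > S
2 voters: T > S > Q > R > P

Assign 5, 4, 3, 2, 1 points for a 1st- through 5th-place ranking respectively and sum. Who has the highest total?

Q

P: 3·2 + 6·5 + 4·3 + 3·3 + 2·4 + 4·1 + 7·3 + 2·1 = 92
Q: 3·3 + 6·2 + 4·2 + 3·5 + 2·5 + 4·5 + 7·4 + 2·3 = 108
R: 3·1 + 6·4 + 4·1 + 3·2 + 2·2 + 4·3 + 7·2 + 2·2 = 71
S: 3·4 + 6·3 + 4·5 + 3·4 + 2·3 + 4·4 + 7·1 + 2·4 = 99
T: 3·5 + 6·1 + 4·4 + 3·1 + 2·1 + 4·2 + 7·5 + 2·5 = 95
Q has the highest Borda score (108).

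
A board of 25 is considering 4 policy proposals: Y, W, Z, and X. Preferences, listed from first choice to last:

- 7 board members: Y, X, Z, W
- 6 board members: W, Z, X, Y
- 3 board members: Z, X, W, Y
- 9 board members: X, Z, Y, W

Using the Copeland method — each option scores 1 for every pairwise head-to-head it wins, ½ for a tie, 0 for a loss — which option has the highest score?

X

Y: beats W; loses to Z and X → score 1.
W: loses to Y, Z, and X → score 0.
Z: beats Y and W; loses to X → score 2.
X: beats Y, W, and Z → score 3.
X has the best pairwise record.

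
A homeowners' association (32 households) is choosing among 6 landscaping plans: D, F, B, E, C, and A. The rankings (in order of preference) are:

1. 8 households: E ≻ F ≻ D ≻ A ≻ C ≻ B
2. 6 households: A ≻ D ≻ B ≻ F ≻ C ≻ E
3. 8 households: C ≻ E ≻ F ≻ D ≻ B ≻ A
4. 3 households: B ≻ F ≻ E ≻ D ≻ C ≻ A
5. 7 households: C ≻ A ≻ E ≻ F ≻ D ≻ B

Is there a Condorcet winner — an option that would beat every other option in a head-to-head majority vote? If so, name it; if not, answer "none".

none

Checking pairwise contests:
F beats D 26–6.
E beats F 23–9.
D beats B 29–3.
C beats E 21–11.
D beats C 17–15.
D beats A 19–13.
Every option loses at least one head-to-head, so there is no Condorcet winner.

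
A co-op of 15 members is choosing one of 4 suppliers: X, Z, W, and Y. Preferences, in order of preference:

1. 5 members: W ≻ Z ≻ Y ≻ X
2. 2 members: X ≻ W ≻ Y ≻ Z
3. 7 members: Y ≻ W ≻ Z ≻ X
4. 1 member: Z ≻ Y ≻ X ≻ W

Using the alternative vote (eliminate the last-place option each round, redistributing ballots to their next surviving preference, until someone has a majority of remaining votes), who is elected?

Y

Round 1: X 2, Z 1, W 5, Y 7. Eliminate Z.
Round 2: X 2, W 5, Y 8. Y has a majority.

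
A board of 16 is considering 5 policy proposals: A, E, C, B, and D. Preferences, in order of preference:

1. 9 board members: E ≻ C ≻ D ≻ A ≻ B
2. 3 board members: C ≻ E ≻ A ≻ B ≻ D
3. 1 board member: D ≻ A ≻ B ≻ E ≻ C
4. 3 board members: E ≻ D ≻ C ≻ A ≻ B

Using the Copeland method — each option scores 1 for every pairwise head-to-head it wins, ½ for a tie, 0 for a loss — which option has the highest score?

A: beats B; loses to E, C, and D → score 1.
E: beats A, C, B, and D → score 4.
C: beats A, B, and D; loses to E → score 3.
B: loses to A, E, C, and D → score 0.
D: beats A and B; loses to E and C → score 2.
E has the best pairwise record.

E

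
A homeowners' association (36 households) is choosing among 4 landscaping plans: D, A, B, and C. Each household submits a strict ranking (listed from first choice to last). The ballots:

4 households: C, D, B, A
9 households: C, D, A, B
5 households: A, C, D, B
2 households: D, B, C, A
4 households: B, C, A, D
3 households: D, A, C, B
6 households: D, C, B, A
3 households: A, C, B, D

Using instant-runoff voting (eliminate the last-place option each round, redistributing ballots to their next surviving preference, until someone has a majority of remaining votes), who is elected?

C

Round 1: D 11, A 8, B 4, C 13. Eliminate B.
Round 2: D 11, A 8, C 17. Eliminate A.
Round 3: D 11, C 25. C has a majority.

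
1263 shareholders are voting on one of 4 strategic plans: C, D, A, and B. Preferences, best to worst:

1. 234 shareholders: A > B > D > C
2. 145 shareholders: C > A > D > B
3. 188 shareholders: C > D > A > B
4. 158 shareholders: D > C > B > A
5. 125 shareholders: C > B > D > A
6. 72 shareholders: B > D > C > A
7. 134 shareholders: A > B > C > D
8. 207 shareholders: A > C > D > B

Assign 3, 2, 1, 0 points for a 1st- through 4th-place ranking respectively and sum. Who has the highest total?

C: 234·0 + 145·3 + 188·3 + 158·2 + 125·3 + 72·1 + 134·1 + 207·2 = 2310
D: 234·1 + 145·1 + 188·2 + 158·3 + 125·1 + 72·2 + 134·0 + 207·1 = 1705
A: 234·3 + 145·2 + 188·1 + 158·0 + 125·0 + 72·0 + 134·3 + 207·3 = 2203
B: 234·2 + 145·0 + 188·0 + 158·1 + 125·2 + 72·3 + 134·2 + 207·0 = 1360
C has the highest Borda score (2310).

C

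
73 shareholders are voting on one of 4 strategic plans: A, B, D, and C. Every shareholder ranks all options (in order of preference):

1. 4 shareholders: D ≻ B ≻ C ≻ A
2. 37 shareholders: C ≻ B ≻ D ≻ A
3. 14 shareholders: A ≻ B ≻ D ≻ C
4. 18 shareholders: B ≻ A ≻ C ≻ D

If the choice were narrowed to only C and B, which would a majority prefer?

C

Voters preferring C to B: 37; preferring B to C: 36.
C wins the head-to-head.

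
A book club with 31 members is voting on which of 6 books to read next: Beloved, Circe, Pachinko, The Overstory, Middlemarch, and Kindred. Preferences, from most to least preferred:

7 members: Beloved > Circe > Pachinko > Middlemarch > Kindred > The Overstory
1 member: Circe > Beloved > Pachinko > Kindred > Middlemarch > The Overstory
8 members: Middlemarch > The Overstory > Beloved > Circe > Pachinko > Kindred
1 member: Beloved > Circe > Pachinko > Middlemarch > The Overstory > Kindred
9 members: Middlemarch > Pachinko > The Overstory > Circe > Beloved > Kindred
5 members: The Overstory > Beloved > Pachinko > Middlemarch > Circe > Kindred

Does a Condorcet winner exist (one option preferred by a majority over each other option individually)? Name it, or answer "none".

Middlemarch

Middlemarch vs Beloved: 17–14 for Middlemarch.
Middlemarch vs Circe: 22–9 for Middlemarch.
Middlemarch vs Pachinko: 17–14 for Middlemarch.
Middlemarch vs The Overstory: 26–5 for Middlemarch.
Middlemarch vs Kindred: 30–1 for Middlemarch.
Middlemarch beats every other option head-to-head.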